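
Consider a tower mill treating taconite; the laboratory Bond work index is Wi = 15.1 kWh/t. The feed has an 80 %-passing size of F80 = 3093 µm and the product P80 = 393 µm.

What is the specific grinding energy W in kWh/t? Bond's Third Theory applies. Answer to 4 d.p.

W = 4.9018 kWh/t

W_Bond = 10·Wi·(1/√P₈₀ − 1/√F₈₀)
1/√393 = 0.050443;  1/√3093 = 0.017981
W = 10·15.1·(0.050443 − 0.017981) = 4.9018 kWh/t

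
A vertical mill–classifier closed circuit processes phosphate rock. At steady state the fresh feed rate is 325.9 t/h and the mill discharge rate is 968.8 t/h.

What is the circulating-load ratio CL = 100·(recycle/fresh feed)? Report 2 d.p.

CL = 197.27 %

M = F + R at steady state, so:
R = M − F = 968.8 − 325.9 = 642.9 t/h
CL = 100·R/F = 100·642.9/325.9 = 197.27 %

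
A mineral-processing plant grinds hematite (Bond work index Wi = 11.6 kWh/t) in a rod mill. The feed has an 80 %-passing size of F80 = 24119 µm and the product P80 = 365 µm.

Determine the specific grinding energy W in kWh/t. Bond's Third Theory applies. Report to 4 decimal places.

W = 10 Wi (1/√P80 − 1/√F80)  [Bond]
1/√365 = 0.052342;  1/√24119 = 0.006439
W = 10·11.6·(0.052342 − 0.006439) = 5.3248 kWh/t

W = 5.3248 kWh/t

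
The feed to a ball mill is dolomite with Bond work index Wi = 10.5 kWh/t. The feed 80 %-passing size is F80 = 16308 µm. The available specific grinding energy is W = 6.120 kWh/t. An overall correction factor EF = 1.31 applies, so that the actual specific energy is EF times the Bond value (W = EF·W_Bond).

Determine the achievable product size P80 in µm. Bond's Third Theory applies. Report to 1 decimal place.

W = 10 Wi (1/√P80 − 1/√F80)  [Bond]
W_Bond = W / EF = 6.120 / 1.31 = 4.6718 kWh/t
P80^-0.5 = F80^-0.5 + W_Bond/(10 Wi)
  = 4.6718/(10·10.5) + 1/√16308 = 0.044493 + 0.007831 = 0.052324
P80 = (1/0.052324)² = 19.1118² = 365.26 µm

P80 = 365.3 µm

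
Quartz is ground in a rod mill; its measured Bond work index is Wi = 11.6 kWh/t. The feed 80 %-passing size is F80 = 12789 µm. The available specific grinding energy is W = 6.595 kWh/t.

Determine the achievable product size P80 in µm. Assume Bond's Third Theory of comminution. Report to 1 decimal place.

Bond: W = 10·Wi·(1/√P80 − 1/√F80)
P80^(−½) = W/(10 Wi) + F80^(−½)
  = 6.5950/(10·11.6) + 1/√12789 = 0.056853 + 0.008843 = 0.065696
P80 = (1/0.065696)² = 15.2216² = 231.70 µm

P80 = 231.7 µm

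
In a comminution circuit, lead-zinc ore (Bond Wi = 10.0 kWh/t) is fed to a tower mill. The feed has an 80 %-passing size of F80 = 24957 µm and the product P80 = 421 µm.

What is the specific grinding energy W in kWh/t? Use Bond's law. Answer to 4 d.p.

W = 10·Wi·[P80^(−½) − F80^(−½)]
1/√421 = 0.048737;  1/√24957 = 0.006330
W = 10·10.0·(0.048737 − 0.006330) = 4.2407 kWh/t

W = 4.2407 kWh/t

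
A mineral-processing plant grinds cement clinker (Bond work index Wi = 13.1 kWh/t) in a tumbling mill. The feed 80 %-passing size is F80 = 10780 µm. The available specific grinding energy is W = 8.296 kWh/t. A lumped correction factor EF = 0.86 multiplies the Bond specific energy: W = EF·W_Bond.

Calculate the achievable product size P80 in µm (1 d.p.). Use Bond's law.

P80 = 144.2 µm

Bond: W = 10·Wi·(1/√P80 − 1/√F80)
W_Bond = W / EF = 8.296 / 0.86 = 9.6465 kWh/t
⇒ 1/√P80 = W_Bond/(10 Wi) + 1/√F80
  = 9.6465/(10·13.1) + 1/√10780 = 0.073637 + 0.009631 = 0.083269
P80 = (1/0.083269)² = 12.0093² = 144.22 µm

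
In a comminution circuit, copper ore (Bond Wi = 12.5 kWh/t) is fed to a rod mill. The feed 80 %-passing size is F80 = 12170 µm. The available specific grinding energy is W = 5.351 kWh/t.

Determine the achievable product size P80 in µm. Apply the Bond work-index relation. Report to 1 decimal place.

Bond:  W = 10 Wi (1/√P − 1/√F)
1/√P80 = 1/√F80 + W/(10·Wi)
  = 5.3510/(10·12.5) + 1/√12170 = 0.042808 + 0.009065 = 0.051873
P80 = (1/0.051873)² = 19.2780² = 371.64 µm

P80 = 371.6 µm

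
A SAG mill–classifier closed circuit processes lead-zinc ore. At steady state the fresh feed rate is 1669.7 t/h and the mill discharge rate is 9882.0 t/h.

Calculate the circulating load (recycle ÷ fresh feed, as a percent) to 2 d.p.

Steady state: M = F + R.
R = M − F = 9882.0 − 1669.7 = 8212.3 t/h
CL = 100·R/F = 100·8212.3/1669.7 = 491.84 %

CL = 491.84 %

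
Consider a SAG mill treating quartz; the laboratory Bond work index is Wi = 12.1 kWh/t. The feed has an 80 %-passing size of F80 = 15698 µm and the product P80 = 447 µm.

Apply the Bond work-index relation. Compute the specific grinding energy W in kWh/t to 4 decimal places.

W = 4.7574 kWh/t

Bond: W = 10·Wi·(1/√P80 − 1/√F80)
1/√447 = 0.047298;  1/√15698 = 0.007981
W = 10·12.1·(0.047298 − 0.007981) = 4.7574 kWh/t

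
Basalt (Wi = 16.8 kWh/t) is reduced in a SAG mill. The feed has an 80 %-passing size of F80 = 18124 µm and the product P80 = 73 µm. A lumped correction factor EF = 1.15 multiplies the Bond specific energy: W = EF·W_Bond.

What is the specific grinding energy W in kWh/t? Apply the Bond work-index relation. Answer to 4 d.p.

W = 21.1773 kWh/t

W = 10 Wi (P80^-0.5 − F80^-0.5)
1/√73 = 0.117041;  1/√18124 = 0.007428
W = 10·16.8·(0.117041 − 0.007428) = 18.4150 kWh/t
W_actual = 1.15 × 18.4150 = 21.1773 kWh/t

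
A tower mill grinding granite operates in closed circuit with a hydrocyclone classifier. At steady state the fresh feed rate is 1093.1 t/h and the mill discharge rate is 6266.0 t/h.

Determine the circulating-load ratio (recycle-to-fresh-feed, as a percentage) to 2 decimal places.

Steady state: M = F + R.
R = M − F = 6266.0 − 1093.1 = 5172.9 t/h
CL = 100·R/F = 100·5172.9/1093.1 = 473.23 %

CL = 473.23 %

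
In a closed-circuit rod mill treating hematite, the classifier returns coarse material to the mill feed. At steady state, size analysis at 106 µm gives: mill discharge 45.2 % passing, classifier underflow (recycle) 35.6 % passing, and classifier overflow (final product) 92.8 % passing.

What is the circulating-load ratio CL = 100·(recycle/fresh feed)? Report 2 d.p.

Classifier node, passing 106 µm:
(1+r)d = ru + o → r = (o−d)/(d−u)
r = (92.8 − 45.2)/(45.2 − 35.6) = 47.6/9.6 = 4.9583
CL = 100·r = 495.83 %

CL = 495.83 %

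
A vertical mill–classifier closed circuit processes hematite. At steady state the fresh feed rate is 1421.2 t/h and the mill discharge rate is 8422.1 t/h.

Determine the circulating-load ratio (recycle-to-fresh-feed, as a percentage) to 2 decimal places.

CL = 492.60 %

Steady state: M = F + R.
R = M − F = 8422.1 − 1421.2 = 7000.9 t/h
CL = 100·R/F = 100·7000.9/1421.2 = 492.60 %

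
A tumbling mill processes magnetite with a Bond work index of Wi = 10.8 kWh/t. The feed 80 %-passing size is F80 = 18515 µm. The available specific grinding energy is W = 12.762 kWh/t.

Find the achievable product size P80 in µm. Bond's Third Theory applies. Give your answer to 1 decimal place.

P80 = 63.5 µm

W = 10 Wi (1/√P80 − 1/√F80)  [Bond]
⇒ 1/√P80 = W/(10·Wi) + 1/√F80
  = 12.7620/(10·10.8) + 1/√18515 = 0.118167 + 0.007349 = 0.125516
P80 = (1/0.125516)² = 7.9671² = 63.48 µm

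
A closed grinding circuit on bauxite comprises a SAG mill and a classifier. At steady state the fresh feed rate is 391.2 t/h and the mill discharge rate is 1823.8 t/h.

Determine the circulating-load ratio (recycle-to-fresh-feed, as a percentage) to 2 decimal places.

M = F + R at steady state, so:
R = M − F = 1823.8 − 391.2 = 1432.6 t/h
CL = 100·R/F = 100·1432.6/391.2 = 366.21 %

CL = 366.21 %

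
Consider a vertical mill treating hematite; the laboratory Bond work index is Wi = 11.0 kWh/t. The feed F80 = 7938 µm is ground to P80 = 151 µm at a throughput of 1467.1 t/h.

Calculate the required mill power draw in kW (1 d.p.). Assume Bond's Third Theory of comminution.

P = 11321.7 kW

W = 10 Wi (1/√P80 − 1/√F80)  [Bond]
W = 10·11.0·(1/√151 − 1/√7938) = 10·11.0·(0.070155) = 7.7170 kWh/t
P_mill = W·ṁ = 7.7170·1467.1 = 11321.7 kW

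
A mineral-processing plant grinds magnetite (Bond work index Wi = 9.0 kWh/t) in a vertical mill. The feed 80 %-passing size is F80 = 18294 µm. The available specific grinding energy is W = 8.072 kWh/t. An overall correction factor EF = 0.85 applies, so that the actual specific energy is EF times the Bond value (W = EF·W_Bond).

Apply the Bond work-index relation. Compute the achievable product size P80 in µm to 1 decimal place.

Bond:  W = 10 Wi (1/√P − 1/√F)
W_Bond = W / EF = 8.072 / 0.85 = 9.4965 kWh/t
⇒ 1/√P80 = W_Bond/(10 Wi) + 1/√F80
  = 9.4965/(10·9.0) + 1/√18294 = 0.105516 + 0.007393 = 0.112910
P80 = (1/0.112910)² = 8.8566² = 78.44 µm

P80 = 78.4 µm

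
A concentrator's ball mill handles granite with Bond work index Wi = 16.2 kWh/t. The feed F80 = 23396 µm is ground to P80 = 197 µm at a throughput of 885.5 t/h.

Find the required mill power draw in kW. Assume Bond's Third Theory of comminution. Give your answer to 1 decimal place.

W_Bond = 10·Wi·(1/√P₈₀ − 1/√F₈₀)
W = 10·16.2·(1/√197 − 1/√23396) = 10·16.2·(0.064709) = 10.4829 kWh/t
Mill draw = 10.4829 × 885.5 = 9282.6 kW

P = 9282.6 kW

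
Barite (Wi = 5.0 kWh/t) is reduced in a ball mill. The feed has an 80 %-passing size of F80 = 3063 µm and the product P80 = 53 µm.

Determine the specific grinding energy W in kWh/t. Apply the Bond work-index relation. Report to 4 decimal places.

Bond:  W = 10 Wi (1/√P − 1/√F)
1/√53 = 0.137361;  1/√3063 = 0.018069
W = 10·5.0·(0.137361 − 0.018069) = 5.9646 kWh/t

W = 5.9646 kWh/t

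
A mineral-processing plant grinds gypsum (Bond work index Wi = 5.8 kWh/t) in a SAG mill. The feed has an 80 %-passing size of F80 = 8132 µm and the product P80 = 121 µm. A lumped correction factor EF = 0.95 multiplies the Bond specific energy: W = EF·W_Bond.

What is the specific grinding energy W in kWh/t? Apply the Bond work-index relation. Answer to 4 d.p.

W = 10 Wi (P80^-0.5 − F80^-0.5)
1/√121 = 0.090909;  1/√8132 = 0.011089
W = 10·5.8·(0.090909 − 0.011089) = 4.6296 kWh/t
W_actual = 0.95 × 4.6296 = 4.3981 kWh/t

W = 4.3981 kWh/t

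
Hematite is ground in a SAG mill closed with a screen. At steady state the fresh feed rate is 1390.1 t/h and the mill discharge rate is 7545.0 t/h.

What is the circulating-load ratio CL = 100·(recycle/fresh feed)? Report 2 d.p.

Mill node: discharge = fresh + recycle.
R = M − F = 7545.0 − 1390.1 = 6154.9 t/h
CL = 100·R/F = 100·6154.9/1390.1 = 442.77 %

CL = 442.77 %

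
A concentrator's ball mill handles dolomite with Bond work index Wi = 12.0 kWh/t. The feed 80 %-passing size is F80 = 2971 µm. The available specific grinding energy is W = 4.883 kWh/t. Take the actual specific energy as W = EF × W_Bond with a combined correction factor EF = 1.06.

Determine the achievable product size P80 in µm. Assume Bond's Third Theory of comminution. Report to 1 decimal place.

P80 = 310.7 µm

W_Bond = 10·Wi·(1/√P₈₀ − 1/√F₈₀)
W_Bond = W / EF = 4.883 / 1.06 = 4.6066 kWh/t
P80^-0.5 = F80^-0.5 + W_Bond/(10 Wi)
  = 4.6066/(10·12.0) + 1/√2971 = 0.038388 + 0.018346 = 0.056735
P80 = (1/0.056735)² = 17.6259² = 310.67 µm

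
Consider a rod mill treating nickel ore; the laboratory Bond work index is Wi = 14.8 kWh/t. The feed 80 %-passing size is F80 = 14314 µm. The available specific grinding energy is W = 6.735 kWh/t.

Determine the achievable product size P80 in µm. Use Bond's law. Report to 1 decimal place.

P80 = 344.7 µm

Bond: W = 10·Wi·(1/√P80 − 1/√F80)
1/√P80 = 1/√F80 + W/(10·Wi)
  = 6.7350/(10·14.8) + 1/√14314 = 0.045507 + 0.008358 = 0.053865
P80 = (1/0.053865)² = 18.5649² = 344.66 µm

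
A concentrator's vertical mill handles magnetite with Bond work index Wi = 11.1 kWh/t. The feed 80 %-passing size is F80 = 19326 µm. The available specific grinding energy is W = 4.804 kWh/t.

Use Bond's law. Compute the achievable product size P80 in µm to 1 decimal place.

W = 10·Wi·(P80^(-½) − F80^(-½))
P80^-0.5 = F80^-0.5 + W/(10 Wi)
  = 4.8040/(10·11.1) + 1/√19326 = 0.043279 + 0.007193 = 0.050473
P80 = (1/0.050473)² = 19.8127² = 392.54 µm

P80 = 392.5 µm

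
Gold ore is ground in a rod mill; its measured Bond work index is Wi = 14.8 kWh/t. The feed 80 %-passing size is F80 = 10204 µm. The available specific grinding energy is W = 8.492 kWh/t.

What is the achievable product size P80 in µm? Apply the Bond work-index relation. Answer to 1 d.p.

P80 = 220.9 µm

W = 10 Wi / √P80 − 10 Wi / √F80
⇒ 1/√P80 = W/(10·Wi) + 1/√F80
  = 8.4920/(10·14.8) + 1/√10204 = 0.057378 + 0.009900 = 0.067278
P80 = (1/0.067278)² = 14.8637² = 220.93 µm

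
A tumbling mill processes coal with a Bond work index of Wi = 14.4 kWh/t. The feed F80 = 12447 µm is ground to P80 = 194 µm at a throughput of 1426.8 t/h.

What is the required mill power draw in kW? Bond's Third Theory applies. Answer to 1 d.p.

P = 12909.5 kW

W = 10 Wi (1/√P80 − 1/√F80)  [Bond]
W = 10·14.4·(1/√194 − 1/√12447) = 10·14.4·(0.062833) = 9.0479 kWh/t
P = W·T = 9.0479·1426.8 = 12909.5 kW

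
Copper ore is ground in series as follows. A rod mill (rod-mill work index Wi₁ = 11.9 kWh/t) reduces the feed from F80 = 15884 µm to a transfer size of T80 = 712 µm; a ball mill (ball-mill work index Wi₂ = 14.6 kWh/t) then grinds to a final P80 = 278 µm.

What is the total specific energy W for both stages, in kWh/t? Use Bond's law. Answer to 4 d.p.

W = 6.8004 kWh/t

W = 10 Wi (1/√P80 − 1/√F80)  [Bond]
Stage 1 (15884→712 µm, Wi₁=11.9): W₁ = 10·11.9·(0.037477 − 0.007935) = 3.5155 kWh/t
Stage 2 (712→278 µm, Wi₂=14.6): W₂ = 10·14.6·(0.059976 − 0.037477) = 3.2849 kWh/t
W = W₁ + W₂ = 3.5155 + 3.2849 = 6.8004 kWh/t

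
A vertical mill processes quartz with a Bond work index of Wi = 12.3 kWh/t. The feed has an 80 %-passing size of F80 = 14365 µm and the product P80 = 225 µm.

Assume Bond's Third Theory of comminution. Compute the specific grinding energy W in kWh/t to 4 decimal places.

W = 10 Wi (P80^-0.5 − F80^-0.5)
1/√225 = 0.066667;  1/√14365 = 0.008343
W = 10·12.3·(0.066667 − 0.008343) = 7.1738 kWh/t

W = 7.1738 kWh/t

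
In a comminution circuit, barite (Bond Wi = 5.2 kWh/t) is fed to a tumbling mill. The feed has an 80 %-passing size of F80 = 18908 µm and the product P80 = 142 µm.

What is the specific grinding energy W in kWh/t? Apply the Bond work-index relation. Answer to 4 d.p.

W = 3.9856 kWh/t

Bond: W = 10·Wi·(1/√P80 − 1/√F80)
1/√142 = 0.083918;  1/√18908 = 0.007272
W = 10·5.2·(0.083918 − 0.007272) = 3.9856 kWh/t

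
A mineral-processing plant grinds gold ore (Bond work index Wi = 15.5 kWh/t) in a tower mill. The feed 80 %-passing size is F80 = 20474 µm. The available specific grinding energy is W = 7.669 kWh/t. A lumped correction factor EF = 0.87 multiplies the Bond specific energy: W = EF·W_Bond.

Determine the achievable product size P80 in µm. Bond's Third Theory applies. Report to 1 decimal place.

W = 10 Wi (1/√P80 − 1/√F80)  [Bond]
W_Bond = W / EF = 7.669 / 0.87 = 8.8149 kWh/t
P80^-0.5 = F80^-0.5 + W_Bond/(10 Wi)
  = 8.8149/(10·15.5) + 1/√20474 = 0.056871 + 0.006989 = 0.063859
P80 = (1/0.063859)² = 15.6594² = 245.22 µm

P80 = 245.2 µm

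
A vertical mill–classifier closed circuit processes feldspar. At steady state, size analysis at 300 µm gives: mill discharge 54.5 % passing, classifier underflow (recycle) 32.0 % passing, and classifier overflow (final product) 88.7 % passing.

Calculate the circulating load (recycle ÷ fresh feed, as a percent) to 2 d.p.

Let r = R/F. Size balance at 300 µm:
Fd + Rd = Ru + Fo ⇒ R/F = (o−d)/(d−u)
r = (88.7 − 54.5)/(54.5 − 32.0) = 34.2/22.5 = 1.5200
CL = 100·r = 152.00 %

CL = 152.00 %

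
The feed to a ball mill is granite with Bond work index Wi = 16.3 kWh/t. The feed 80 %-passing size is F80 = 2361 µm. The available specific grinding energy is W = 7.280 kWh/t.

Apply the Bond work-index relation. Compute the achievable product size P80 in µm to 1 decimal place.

P80 = 234.9 µm

Bond: W = 10·Wi·(1/√P80 − 1/√F80)
P80^-0.5 = F80^-0.5 + W/(10 Wi)
  = 7.2800/(10·16.3) + 1/√2361 = 0.044663 + 0.020580 = 0.065243
P80 = (1/0.065243)² = 15.3273² = 234.93 µm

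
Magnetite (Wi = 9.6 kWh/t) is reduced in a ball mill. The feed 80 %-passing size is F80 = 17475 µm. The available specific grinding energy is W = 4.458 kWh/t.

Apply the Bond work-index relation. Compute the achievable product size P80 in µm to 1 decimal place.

P80 = 342.9 µm

W = 10·Wi·(P80^(-½) − F80^(-½))
1/√P80 = 1/√F80 + W/(10·Wi)
  = 4.4580/(10·9.6) + 1/√17475 = 0.046437 + 0.007565 = 0.054002
P80 = (1/0.054002)² = 18.5178² = 342.91 µm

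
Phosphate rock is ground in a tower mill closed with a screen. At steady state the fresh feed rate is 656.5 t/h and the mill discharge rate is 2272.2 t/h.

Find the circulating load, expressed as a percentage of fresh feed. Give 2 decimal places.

CL = 246.11 %

M = F + R at steady state, so:
R = M − F = 2272.2 − 656.5 = 1615.7 t/h
CL = 100·R/F = 100·1615.7/656.5 = 246.11 %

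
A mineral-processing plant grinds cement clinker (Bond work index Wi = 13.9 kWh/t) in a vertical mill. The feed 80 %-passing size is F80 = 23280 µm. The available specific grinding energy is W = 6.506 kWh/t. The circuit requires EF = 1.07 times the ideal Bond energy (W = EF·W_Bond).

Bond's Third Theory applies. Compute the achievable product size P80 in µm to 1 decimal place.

W = 10 Wi (P80^-0.5 − F80^-0.5)
W_Bond = W / EF = 6.506 / 1.07 = 6.0804 kWh/t
⇒ 1/√P80 = W_Bond/(10 Wi) + 1/√F80
  = 6.0804/(10·13.9) + 1/√23280 = 0.043744 + 0.006554 = 0.050298
P80 = (1/0.050298)² = 19.8816² = 395.28 µm

P80 = 395.3 µm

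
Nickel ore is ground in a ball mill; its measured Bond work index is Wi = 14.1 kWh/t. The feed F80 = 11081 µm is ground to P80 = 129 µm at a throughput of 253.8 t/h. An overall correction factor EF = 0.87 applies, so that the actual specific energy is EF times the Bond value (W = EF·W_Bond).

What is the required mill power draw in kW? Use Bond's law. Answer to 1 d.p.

W = 10 Wi / √P80 − 10 Wi / √F80
W = 10·14.1·(1/√129 − 1/√11081) = 10·14.1·(0.078545) = 11.0749 kWh/t
With EF = 0.87: W = 11.0749·0.87 = 9.6352 kWh/t
P_mill = W·ṁ = 9.6352·253.8 = 2445.4 kW

P = 2445.4 kW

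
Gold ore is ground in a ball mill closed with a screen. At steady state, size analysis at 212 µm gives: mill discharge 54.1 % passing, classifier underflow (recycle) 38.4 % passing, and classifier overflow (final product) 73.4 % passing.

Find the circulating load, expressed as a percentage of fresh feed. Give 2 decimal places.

Balance %-passing 212 µm (r = R/F):
r = (o − d)/(d − u)
r = (73.4 − 54.1)/(54.1 − 38.4) = 19.3/15.7 = 1.2293
CL = 100·r = 122.93 %

CL = 122.93 %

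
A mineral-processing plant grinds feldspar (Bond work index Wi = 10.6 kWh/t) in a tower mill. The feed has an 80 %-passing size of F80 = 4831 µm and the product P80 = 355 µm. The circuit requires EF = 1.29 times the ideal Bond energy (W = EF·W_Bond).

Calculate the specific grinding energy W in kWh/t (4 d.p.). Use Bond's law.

Bond:  W = 10 Wi (1/√P − 1/√F)
1/√355 = 0.053074;  1/√4831 = 0.014387
W = 10·10.6·(0.053074 − 0.014387) = 4.1008 kWh/t
With EF = 1.29: W = 4.1008·1.29 = 5.2901 kWh/t

W = 5.2901 kWh/t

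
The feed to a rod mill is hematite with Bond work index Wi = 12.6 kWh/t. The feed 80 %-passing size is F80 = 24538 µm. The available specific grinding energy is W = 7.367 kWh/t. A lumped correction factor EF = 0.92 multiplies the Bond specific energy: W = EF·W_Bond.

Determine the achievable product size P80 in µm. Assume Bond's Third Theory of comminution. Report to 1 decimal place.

W = 10·Wi·(P80^(-½) − F80^(-½))
W_Bond = W / EF = 7.367 / 0.92 = 8.0076 kWh/t
P80^(−½) = W_Bond/(10 Wi) + F80^(−½)
  = 8.0076/(10·12.6) + 1/√24538 = 0.063552 + 0.006384 = 0.069936
P80 = (1/0.069936)² = 14.2987² = 204.45 µm

P80 = 204.5 µm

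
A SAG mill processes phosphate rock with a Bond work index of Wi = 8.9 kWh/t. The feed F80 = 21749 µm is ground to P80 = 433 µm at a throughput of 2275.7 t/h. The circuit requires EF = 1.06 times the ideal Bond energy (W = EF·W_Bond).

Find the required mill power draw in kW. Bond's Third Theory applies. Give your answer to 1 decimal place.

W = 10 Wi (1/√P80 − 1/√F80)  [Bond]
W = 10·8.9·(1/√433 − 1/√21749) = 10·8.9·(0.041276) = 3.6736 kWh/t
W_actual = 1.06 × 3.6736 = 3.8940 kWh/t
P = W·T = 3.8940·2275.7 = 8861.6 kW

P = 8861.6 kW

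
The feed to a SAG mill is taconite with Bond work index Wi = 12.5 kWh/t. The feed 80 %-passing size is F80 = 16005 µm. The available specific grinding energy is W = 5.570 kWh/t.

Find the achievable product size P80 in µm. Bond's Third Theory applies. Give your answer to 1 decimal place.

P80 = 363.3 µm

W = 10·Wi·[P80^(−½) − F80^(−½)]
P80^(−½) = W/(10 Wi) + F80^(−½)
  = 5.5700/(10·12.5) + 1/√16005 = 0.044560 + 0.007904 = 0.052464
P80 = (1/0.052464)² = 19.0605² = 363.30 µm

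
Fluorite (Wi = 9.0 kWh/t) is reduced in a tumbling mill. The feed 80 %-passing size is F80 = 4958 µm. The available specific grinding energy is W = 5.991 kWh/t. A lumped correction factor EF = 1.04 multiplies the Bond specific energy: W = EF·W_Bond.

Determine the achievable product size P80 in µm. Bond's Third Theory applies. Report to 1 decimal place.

P80 = 163.5 µm

W = 10 Wi (P80^-0.5 − F80^-0.5)
W_Bond = W / EF = 5.991 / 1.04 = 5.7606 kWh/t
P80^-0.5 = F80^-0.5 + W_Bond/(10 Wi)
  = 5.7606/(10·9.0) + 1/√4958 = 0.064006 + 0.014202 = 0.078208
P80 = (1/0.078208)² = 12.7864² = 163.49 µm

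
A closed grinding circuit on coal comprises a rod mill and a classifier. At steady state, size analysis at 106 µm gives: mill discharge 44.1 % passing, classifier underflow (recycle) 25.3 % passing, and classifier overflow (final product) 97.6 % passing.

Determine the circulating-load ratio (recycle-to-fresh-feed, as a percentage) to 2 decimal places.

CL = 284.57 %

Mass balance on the −106 µm fraction:
Fd + Rd = Ru + Fo ⇒ R/F = (o−d)/(d−u)
r = (97.6 − 44.1)/(44.1 − 25.3) = 53.5/18.8 = 2.8457
CL = 100·r = 284.57 %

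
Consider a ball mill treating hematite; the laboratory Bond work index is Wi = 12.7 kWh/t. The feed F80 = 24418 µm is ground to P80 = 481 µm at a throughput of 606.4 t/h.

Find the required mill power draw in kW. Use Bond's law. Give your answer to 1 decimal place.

P = 3018.6 kW

W = 10·Wi·(P80^(-½) − F80^(-½))
W = 10·12.7·(1/√481 − 1/√24418) = 10·12.7·(0.039197) = 4.9780 kWh/t
P = W·T = 4.9780·606.4 = 3018.6 kW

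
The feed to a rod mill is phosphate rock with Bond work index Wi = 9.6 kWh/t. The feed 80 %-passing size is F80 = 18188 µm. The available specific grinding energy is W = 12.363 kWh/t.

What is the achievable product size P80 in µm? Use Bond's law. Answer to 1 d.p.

P80 = 53.9 µm

W = 10 Wi / √P80 − 10 Wi / √F80
P80^(−½) = W/(10 Wi) + F80^(−½)
  = 12.3630/(10·9.6) + 1/√18188 = 0.128781 + 0.007415 = 0.136196
P80 = (1/0.136196)² = 7.3423² = 53.91 µm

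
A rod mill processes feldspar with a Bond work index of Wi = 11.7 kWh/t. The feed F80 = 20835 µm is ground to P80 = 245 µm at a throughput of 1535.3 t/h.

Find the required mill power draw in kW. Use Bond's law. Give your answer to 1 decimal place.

W = 10·Wi·[P80^(−½) − F80^(−½)]
W = 10·11.7·(1/√245 − 1/√20835) = 10·11.7·(0.056960) = 6.6643 kWh/t
P = W·T = 6.6643·1535.3 = 10231.7 kW

P = 10231.7 kW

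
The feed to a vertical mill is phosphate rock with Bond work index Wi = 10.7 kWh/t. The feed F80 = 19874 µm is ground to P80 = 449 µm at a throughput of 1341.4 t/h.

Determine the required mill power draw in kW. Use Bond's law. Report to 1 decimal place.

P = 5755.5 kW

W = 10·Wi·[P80^(−½) − F80^(−½)]
W = 10·10.7·(1/√449 − 1/√19874) = 10·10.7·(0.040099) = 4.2906 kWh/t
P_mill = W·ṁ = 4.2906·1341.4 = 5755.5 kW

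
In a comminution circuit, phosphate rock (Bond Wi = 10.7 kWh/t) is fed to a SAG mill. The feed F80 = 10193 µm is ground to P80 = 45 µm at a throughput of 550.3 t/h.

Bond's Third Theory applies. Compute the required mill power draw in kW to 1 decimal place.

P = 8194.4 kW

W = 10·Wi·(P80^(-½) − F80^(-½))
W = 10·10.7·(1/√45 − 1/√10193) = 10·10.7·(0.139166) = 14.8908 kWh/t
P = W·T = 14.8908·550.3 = 8194.4 kW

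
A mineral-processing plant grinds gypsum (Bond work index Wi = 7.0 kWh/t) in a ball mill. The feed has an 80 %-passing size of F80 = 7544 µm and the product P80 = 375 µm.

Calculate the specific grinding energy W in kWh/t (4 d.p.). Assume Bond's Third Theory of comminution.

W = 2.8089 kWh/t

W = 10 Wi (P80^-0.5 − F80^-0.5)
1/√375 = 0.051640;  1/√7544 = 0.011513
W = 10·7.0·(0.051640 − 0.011513) = 2.8089 kWh/t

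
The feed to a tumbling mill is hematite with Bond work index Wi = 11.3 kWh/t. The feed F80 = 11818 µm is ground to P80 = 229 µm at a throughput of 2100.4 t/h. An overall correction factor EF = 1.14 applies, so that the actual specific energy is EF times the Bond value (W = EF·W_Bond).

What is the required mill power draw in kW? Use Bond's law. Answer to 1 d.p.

W = 10·Wi·(P80^(-½) − F80^(-½))
W = 10·11.3·(1/√229 − 1/√11818) = 10·11.3·(0.056883) = 6.4278 kWh/t
With EF = 1.14: W = 6.4278·1.14 = 7.3277 kWh/t
Power = W × throughput = 7.3277 kWh/t × 2100.4 t/h = 15391.1 kW

P = 15391.1 kW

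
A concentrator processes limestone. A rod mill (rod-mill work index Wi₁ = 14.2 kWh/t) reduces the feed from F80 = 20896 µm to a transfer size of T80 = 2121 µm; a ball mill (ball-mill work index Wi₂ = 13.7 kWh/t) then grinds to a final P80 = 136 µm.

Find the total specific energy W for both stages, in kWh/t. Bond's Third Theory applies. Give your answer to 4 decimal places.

W = 10.8739 kWh/t

W = 10 Wi / √P80 − 10 Wi / √F80
Stage 1 (20896→2121 µm, Wi₁=14.2): W₁ = 10·14.2·(0.021713 − 0.006918) = 2.1010 kWh/t
Stage 2 (2121→136 µm, Wi₂=13.7): W₂ = 10·13.7·(0.085749 − 0.021713) = 8.7729 kWh/t
W = W₁ + W₂ = 2.1010 + 8.7729 = 10.8739 kWh/t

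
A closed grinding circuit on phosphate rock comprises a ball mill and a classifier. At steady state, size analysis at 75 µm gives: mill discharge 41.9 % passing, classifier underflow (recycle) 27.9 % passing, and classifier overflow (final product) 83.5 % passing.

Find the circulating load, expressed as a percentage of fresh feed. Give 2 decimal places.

CL = 297.14 %

Mass balance on the −75 µm fraction:
r = (o − d)/(d − u)
r = (83.5 − 41.9)/(41.9 − 27.9) = 41.6/14.0 = 2.9714
CL = 100·r = 297.14 %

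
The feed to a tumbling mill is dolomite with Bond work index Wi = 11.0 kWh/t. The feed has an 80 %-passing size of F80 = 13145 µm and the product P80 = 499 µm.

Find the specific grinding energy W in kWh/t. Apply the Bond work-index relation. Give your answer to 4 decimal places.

Bond: W = 10·Wi·(1/√P80 − 1/√F80)
1/√499 = 0.044766;  1/√13145 = 0.008722
W = 10·11.0·(0.044766 − 0.008722) = 3.9648 kWh/t

W = 3.9648 kWh/t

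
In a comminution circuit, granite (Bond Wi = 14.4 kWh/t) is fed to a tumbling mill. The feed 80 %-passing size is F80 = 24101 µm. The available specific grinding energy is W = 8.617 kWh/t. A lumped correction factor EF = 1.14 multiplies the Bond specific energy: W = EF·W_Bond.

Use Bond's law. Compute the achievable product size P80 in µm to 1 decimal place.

P80 = 287.9 µm

W = 10·Wi·(P80^(-½) − F80^(-½))
W_Bond = W / EF = 8.617 / 1.14 = 7.5588 kWh/t
P80^(−½) = W_Bond/(10 Wi) + F80^(−½)
  = 7.5588/(10·14.4) + 1/√24101 = 0.052491 + 0.006441 = 0.058933
P80 = (1/0.058933)² = 16.9684² = 287.93 µm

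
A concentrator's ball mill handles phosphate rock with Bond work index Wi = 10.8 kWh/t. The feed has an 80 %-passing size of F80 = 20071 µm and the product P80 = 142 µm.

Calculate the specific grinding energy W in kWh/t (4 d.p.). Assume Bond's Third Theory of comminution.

W = 8.3008 kWh/t

W = 10 Wi (1/√P80 − 1/√F80)  [Bond]
1/√142 = 0.083918;  1/√20071 = 0.007059
W = 10·10.8·(0.083918 − 0.007059) = 8.3008 kWh/t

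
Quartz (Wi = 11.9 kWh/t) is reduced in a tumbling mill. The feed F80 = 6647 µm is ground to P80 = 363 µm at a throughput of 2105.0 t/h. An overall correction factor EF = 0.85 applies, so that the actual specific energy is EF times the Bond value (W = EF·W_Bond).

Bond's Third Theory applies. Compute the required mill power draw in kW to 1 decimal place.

Bond: W = 10·Wi·(1/√P80 − 1/√F80)
W = 10·11.9·(1/√363 − 1/√6647) = 10·11.9·(0.040221) = 4.7863 kWh/t
Apply correction: 4.7863 × 0.85 = 4.0683 kWh/t
P_mill = W·ṁ = 4.0683·2105.0 = 8563.9 kW

P = 8563.9 kW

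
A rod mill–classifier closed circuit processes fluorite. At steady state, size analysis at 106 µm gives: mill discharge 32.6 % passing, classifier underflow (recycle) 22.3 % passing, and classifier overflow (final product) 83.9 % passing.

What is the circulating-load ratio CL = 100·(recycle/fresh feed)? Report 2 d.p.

Mass balance on the −106 µm fraction:
(1+r)d = ru + o → r = (o−d)/(d−u)
r = (83.9 − 32.6)/(32.6 − 22.3) = 51.3/10.3 = 4.9806
CL = 100·r = 498.06 %

CL = 498.06 %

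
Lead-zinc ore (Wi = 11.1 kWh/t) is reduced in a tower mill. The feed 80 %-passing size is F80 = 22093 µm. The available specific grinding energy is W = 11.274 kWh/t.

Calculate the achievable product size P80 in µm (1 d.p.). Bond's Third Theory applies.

Bond:  W = 10 Wi (1/√P − 1/√F)
1/√P80 = 1/√F80 + W/(10·Wi)
  = 11.2740/(10·11.1) + 1/√22093 = 0.101568 + 0.006728 = 0.108295
P80 = (1/0.108295)² = 9.2340² = 85.27 µm

P80 = 85.3 µm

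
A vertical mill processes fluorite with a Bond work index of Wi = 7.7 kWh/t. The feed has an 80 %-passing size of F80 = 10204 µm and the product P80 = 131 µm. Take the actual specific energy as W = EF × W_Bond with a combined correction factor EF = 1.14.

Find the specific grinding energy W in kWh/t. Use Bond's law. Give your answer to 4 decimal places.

W = 10 Wi (P80^-0.5 − F80^-0.5)
1/√131 = 0.087370;  1/√10204 = 0.009900
W = 10·7.7·(0.087370 − 0.009900) = 5.9653 kWh/t
Apply correction: 5.9653 × 1.14 = 6.8004 kWh/t

W = 6.8004 kWh/t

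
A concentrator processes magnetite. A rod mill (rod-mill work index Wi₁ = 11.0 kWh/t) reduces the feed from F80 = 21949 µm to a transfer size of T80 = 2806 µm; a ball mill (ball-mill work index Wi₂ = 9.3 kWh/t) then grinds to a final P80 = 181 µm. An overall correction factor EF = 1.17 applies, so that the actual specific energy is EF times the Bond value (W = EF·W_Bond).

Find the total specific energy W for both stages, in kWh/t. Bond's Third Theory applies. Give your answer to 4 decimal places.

W = 7.5946 kWh/t

W_Bond = 10·Wi·(1/√P₈₀ − 1/√F₈₀)
Stage 1 (21949→2806 µm, Wi₁=11.0): W₁ = 10·11.0·(0.018878 − 0.006750) = 1.3341 kWh/t
Stage 2 (2806→181 µm, Wi₂=9.3): W₂ = 10·9.3·(0.074329 − 0.018878) = 5.1570 kWh/t
W = W₁ + W₂ = 1.3341 + 5.1570 = 6.4911 kWh/t
With EF = 1.17: W = 6.4911·1.17 = 7.5946 kWh/t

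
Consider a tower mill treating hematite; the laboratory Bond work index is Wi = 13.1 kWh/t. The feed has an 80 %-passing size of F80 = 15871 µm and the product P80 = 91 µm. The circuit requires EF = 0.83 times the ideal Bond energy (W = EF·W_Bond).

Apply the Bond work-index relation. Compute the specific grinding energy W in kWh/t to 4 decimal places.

W = 10.5349 kWh/t

Bond: W = 10·Wi·(1/√P80 − 1/√F80)
1/√91 = 0.104828;  1/√15871 = 0.007938
W = 10·13.1·(0.104828 − 0.007938) = 12.6927 kWh/t
W_actual = 0.83 × 12.6927 = 10.5349 kWh/t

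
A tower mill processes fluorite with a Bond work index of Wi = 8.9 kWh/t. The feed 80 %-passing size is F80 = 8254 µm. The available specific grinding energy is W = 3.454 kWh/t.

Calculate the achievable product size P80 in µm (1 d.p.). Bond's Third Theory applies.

W = 10·Wi·[P80^(−½) − F80^(−½)]
⇒ 1/√P80 = W/(10·Wi) + 1/√F80
  = 3.4540/(10·8.9) + 1/√8254 = 0.038809 + 0.011007 = 0.049816
P80 = (1/0.049816)² = 20.0739² = 402.96 µm

P80 = 403.0 µm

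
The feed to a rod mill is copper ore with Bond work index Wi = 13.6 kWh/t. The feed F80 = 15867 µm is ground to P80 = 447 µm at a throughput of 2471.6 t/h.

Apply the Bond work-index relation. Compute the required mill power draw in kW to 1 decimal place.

W = 10 Wi / √P80 − 10 Wi / √F80
W = 10·13.6·(1/√447 − 1/√15867) = 10·13.6·(0.039360) = 5.3529 kWh/t
Power = W × throughput = 5.3529 kWh/t × 2471.6 t/h = 13230.2 kW

P = 13230.2 kW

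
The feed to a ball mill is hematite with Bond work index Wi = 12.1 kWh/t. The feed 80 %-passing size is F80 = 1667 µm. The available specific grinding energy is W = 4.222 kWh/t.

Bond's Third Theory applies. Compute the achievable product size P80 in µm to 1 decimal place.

Bond:  W = 10 Wi (1/√P − 1/√F)
P80^(−½) = W/(10 Wi) + F80^(−½)
  = 4.2220/(10·12.1) + 1/√1667 = 0.034893 + 0.024492 = 0.059385
P80 = (1/0.059385)² = 16.8393² = 283.56 µm

P80 = 283.6 µm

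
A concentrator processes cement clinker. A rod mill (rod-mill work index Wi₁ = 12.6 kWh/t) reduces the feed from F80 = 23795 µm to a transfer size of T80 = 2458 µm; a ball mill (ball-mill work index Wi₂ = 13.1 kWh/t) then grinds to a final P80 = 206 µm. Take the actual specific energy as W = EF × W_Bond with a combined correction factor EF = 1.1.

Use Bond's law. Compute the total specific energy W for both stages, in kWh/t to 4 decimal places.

W = 9.0305 kWh/t

W = 10·Wi·[P80^(−½) − F80^(−½)]
Stage 1 (23795→2458 µm, Wi₁=12.6): W₁ = 10·12.6·(0.020170 − 0.006483) = 1.7246 kWh/t
Stage 2 (2458→206 µm, Wi₂=13.1): W₂ = 10·13.1·(0.069673 − 0.020170) = 6.4849 kWh/t
W = W₁ + W₂ = 1.7246 + 6.4849 = 8.2095 kWh/t
Apply correction: 8.2095 × 1.1 = 9.0305 kWh/t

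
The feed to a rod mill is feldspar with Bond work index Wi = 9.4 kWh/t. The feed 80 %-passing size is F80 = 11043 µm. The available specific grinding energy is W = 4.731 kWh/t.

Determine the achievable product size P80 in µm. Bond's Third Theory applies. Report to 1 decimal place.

P80 = 279.2 µm

Bond:  W = 10 Wi (1/√P − 1/√F)
⇒ 1/√P80 = W/(10 Wi) + 1/√F80
  = 4.7310/(10·9.4) + 1/√11043 = 0.050330 + 0.009516 = 0.059846
P80 = (1/0.059846)² = 16.7096² = 279.21 µm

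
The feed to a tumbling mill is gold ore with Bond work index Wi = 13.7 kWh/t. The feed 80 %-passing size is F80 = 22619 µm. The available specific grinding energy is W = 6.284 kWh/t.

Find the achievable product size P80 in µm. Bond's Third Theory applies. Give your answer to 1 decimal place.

P80 = 362.6 µm

W = 10·Wi·[P80^(−½) − F80^(−½)]
⇒ 1/√P80 = W/(10·Wi) + 1/√F80
  = 6.2840/(10·13.7) + 1/√22619 = 0.045869 + 0.006649 = 0.052518
P80 = (1/0.052518)² = 19.0412² = 362.57 µm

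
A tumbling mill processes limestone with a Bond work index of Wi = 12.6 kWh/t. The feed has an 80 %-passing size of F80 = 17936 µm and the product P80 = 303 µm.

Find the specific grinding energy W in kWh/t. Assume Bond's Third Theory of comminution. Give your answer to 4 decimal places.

W = 10 Wi / √P80 − 10 Wi / √F80
1/√303 = 0.057448;  1/√17936 = 0.007467
W = 10·12.6·(0.057448 − 0.007467) = 6.2977 kWh/t

W = 6.2977 kWh/t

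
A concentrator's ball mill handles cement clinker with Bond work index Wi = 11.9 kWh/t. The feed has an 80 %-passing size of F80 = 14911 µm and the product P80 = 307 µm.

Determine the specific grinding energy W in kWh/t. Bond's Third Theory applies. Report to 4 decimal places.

W = 10·Wi·(P80^(-½) − F80^(-½))
1/√307 = 0.057073;  1/√14911 = 0.008189
W = 10·11.9·(0.057073 − 0.008189) = 5.8172 kWh/t

W = 5.8172 kWh/t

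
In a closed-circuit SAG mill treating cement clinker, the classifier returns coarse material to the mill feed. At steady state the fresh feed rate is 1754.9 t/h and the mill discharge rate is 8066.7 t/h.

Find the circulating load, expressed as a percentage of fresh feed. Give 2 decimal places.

Steady state: M = F + R.
R = M − F = 8066.7 − 1754.9 = 6311.8 t/h
CL = 100·R/F = 100·6311.8/1754.9 = 359.67 %

CL = 359.67 %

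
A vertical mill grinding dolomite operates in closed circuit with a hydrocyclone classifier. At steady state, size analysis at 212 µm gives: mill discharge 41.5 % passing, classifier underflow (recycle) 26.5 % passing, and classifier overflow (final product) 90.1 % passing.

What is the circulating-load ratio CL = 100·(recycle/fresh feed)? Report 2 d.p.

CL = 324.00 %

Mass balance on the −212 µm fraction:
(1+r)·d = r·u + o ⇒ r = (o−d)/(d−u)
r = (90.1 − 41.5)/(41.5 − 26.5) = 48.6/15.0 = 3.2400
CL = 100·r = 324.00 %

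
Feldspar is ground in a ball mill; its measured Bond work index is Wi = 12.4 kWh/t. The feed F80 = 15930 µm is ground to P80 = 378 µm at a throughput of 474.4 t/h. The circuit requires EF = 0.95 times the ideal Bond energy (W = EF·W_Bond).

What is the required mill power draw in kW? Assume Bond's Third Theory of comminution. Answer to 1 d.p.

P = 2431.6 kW

W = 10 Wi / √P80 − 10 Wi / √F80
W = 10·12.4·(1/√378 − 1/√15930) = 10·12.4·(0.043511) = 5.3954 kWh/t
With EF = 0.95: W = 5.3954·0.95 = 5.1256 kWh/t
P_mill = W·ṁ = 5.1256·474.4 = 2431.6 kW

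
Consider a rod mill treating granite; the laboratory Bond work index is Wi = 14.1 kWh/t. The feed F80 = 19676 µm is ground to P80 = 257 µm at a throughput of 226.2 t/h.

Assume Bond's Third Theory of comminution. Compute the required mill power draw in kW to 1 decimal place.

P = 1762.1 kW

Bond: W = 10·Wi·(1/√P80 − 1/√F80)
W = 10·14.1·(1/√257 − 1/√19676) = 10·14.1·(0.055249) = 7.7901 kWh/t
Power = W × throughput = 7.7901 kWh/t × 226.2 t/h = 1762.1 kW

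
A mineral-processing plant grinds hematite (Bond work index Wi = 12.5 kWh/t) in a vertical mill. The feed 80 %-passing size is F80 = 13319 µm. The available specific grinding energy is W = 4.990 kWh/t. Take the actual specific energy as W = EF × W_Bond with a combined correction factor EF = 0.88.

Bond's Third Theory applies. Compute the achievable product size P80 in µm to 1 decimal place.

W_Bond = 10·Wi·(1/√P₈₀ − 1/√F₈₀)
W_Bond = W / EF = 4.990 / 0.88 = 5.6705 kWh/t
⇒ 1/√P80 = W_Bond/(10·Wi) + 1/√F80
  = 5.6705/(10·12.5) + 1/√13319 = 0.045364 + 0.008665 = 0.054029
P80 = (1/0.054029)² = 18.5087² = 342.57 µm

P80 = 342.6 µm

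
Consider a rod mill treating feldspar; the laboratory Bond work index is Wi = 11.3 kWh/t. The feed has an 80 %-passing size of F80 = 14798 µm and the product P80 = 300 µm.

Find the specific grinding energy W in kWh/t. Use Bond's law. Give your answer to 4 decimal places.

W_Bond = 10·Wi·(1/√P₈₀ − 1/√F₈₀)
1/√300 = 0.057735;  1/√14798 = 0.008221
W = 10·11.3·(0.057735 − 0.008221) = 5.5951 kWh/t

W = 5.5951 kWh/t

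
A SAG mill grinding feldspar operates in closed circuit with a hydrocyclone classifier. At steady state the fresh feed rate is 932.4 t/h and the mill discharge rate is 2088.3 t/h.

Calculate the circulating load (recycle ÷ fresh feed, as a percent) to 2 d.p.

CL = 123.97 %

Discharge = new feed + return, hence
R = M − F = 2088.3 − 932.4 = 1155.9 t/h
CL = 100·R/F = 100·1155.9/932.4 = 123.97 %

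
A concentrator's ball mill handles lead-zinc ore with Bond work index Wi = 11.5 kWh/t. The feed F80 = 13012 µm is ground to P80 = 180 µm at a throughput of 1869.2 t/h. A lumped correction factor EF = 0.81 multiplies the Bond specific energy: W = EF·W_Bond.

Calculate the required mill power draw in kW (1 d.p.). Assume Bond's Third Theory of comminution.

P = 11451.4 kW

Bond:  W = 10 Wi (1/√P − 1/√F)
W = 10·11.5·(1/√180 − 1/√13012) = 10·11.5·(0.065769) = 7.5634 kWh/t
Corrected W = EF·W_Bond = 0.81·7.5634 = 6.1264 kWh/t
P = W·T = 6.1264·1869.2 = 11451.4 kW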